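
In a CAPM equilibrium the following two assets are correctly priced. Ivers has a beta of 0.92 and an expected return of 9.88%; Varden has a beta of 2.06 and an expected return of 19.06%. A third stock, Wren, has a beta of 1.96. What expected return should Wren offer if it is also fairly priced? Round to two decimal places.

18.25%

MRP (SML slope) = (19.06% − 9.88%) / (2.06 − 0.92) = 9.18% / 1.14 = 8.0526%
R_f (intercept) = 9.88% − 0.92 × 8.0526% = 2.4716%
E(R_Wren) = R_f + β × MRP = 2.4716% + 1.96 × 8.0526% = 18.25%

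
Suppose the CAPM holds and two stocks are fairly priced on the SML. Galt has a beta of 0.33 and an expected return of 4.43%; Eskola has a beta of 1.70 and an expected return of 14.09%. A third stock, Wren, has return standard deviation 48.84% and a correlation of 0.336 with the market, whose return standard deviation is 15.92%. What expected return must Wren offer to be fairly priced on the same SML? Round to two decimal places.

9.37%

MRP = (14.09% − 4.43%) / (1.70 − 0.33) = 7.0511%
R_f = 4.43% − 0.33 × 7.0511% = 2.1031%
β_Wren = ρ·σ_i/σ_m = 0.336 × 48.84 / 15.92 = 1.0308
E(R_Wren) = R_f + β × MRP = 2.1031% + 1.0308 × 7.0511% = 9.37%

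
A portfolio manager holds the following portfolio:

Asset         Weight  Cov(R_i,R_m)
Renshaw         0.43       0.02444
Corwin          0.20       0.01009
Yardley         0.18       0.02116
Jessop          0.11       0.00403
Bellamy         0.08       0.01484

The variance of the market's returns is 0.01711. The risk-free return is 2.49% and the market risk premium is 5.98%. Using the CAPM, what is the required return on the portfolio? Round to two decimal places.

8.77%

β_Renshaw = 0.02444 / 0.01711 = 1.4284
β_Corwin = 0.01009 / 0.01711 = 0.5897
β_Yardley = 0.02116 / 0.01711 = 1.2367
β_Jessop = 0.00403 / 0.01711 = 0.2355
β_Bellamy = 0.01484 / 0.01711 = 0.8673
β_P = Σ w_i β_i = 0.43×1.4284 + 0.20×0.5897 + 0.18×1.2367 + 0.11×0.2355 + 0.08×0.8673 = 1.0500
E(R_P) = R_f + β_P × MRP = 2.49% + 1.0500 × 5.98% = 8.77%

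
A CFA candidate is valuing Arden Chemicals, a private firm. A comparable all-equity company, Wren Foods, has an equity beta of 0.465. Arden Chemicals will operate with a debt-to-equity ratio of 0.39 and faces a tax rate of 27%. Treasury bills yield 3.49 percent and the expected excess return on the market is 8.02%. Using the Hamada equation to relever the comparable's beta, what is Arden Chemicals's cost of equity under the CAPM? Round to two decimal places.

8.28%

β_L = β_U × [1 + (1 − t)(D/E)] = 0.465 × [1 + (1 − 0.27) × 0.39]
    = 0.465 × [1 + 0.73 × 0.39] = 0.465 × 1.2847 = 0.5974
E(R) = R_f + β_L × MRP = 3.49% + 0.5974 × 8.02% = 8.28%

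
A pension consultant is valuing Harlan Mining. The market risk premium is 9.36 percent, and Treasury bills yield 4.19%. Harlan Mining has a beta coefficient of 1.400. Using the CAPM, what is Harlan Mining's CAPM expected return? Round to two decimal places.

E(R) = R_f + β × MRP = 4.19% + 1.400 × 9.36% = 17.29%

17.29%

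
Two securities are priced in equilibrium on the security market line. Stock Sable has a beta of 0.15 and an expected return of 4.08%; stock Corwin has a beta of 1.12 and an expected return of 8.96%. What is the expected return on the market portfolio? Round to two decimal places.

8.36%

Both satisfy E(R) = R_f + β·MRP, so the slope of the SML is
MRP = (8.96% − 4.08%) / (1.12 − 0.15) = 4.88% / 0.97 = 5.0309%
R_f = E(R_Sable) − β_Sable·MRP = 4.08% − 0.15 × 5.0309% = 3.3254%
E(R_m) = R_f + MRP = 3.3254% + 5.0309% = 8.36%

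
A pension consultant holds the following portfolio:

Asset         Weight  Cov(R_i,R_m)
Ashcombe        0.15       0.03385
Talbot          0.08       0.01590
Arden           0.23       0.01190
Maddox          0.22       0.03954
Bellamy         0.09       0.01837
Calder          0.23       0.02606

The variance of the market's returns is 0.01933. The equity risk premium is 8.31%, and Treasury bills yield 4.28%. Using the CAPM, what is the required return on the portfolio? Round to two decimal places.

β_Ashcombe = 0.03385 / 0.01933 = 1.7512
β_Talbot = 0.01590 / 0.01933 = 0.8226
β_Arden = 0.01190 / 0.01933 = 0.6156
β_Maddox = 0.03954 / 0.01933 = 2.0455
β_Bellamy = 0.01837 / 0.01933 = 0.9503
β_Calder = 0.02606 / 0.01933 = 1.3482
β_P = Σ w_i β_i = 0.15×1.7512 + 0.08×0.8226 + 0.23×0.6156 + 0.22×2.0455 + 0.09×0.9503 + 0.23×1.3482 = 1.3157
E(R_P) = R_f + β_P × MRP = 4.28% + 1.3157 × 8.31% = 15.21%

15.21%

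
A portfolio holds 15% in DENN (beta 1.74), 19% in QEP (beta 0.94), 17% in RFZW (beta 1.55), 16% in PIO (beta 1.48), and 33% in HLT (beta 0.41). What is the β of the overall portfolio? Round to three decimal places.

β_P = Σ w_i β_i = 0.15×1.74 + 0.19×0.94 + 0.17×1.55 + 0.16×1.48 + 0.33×0.41 = 1.0752

1.075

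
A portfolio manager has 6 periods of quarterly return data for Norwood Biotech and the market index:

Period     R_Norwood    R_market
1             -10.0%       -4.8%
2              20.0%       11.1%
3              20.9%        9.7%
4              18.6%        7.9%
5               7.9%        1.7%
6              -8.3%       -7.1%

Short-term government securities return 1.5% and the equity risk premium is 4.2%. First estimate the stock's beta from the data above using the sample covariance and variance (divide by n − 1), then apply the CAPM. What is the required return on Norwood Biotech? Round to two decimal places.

9.09%

Mean R_i = (-10.0 + 20.0 + 20.9 + 18.6 + 7.9 − 8.3) / 6 = 8.1833%
Mean R_m = (-4.8 + 11.1 + 9.7 + 7.9 + 1.7 − 7.1) / 6 = 3.0833%
Σ(R_i − R̄_i)(R_m − R̄_m) = 540.6383  ⇒  Cov = 540.6383 / 5 = 108.1277
Σ(R_m − R̄_m)² = 299.0083  ⇒  Var(R_m) = 299.0083 / 5 = 59.8017
β = Cov / Var(R_m) = 108.1277 / 59.8017 = 1.8081
E(R) = R_f + β × MRP = 1.5% + 1.8081 × 4.2% = 9.09%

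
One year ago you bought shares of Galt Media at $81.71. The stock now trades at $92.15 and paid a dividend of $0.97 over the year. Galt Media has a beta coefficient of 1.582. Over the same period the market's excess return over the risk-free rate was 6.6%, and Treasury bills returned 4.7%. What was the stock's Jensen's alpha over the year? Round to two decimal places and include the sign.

Realised HPR = (P1 + D1 − P0) / P0 = (92.15 + 0.97 − 81.71) / 81.71 = 11.41 / 81.71 = 13.9640%
CAPM required = R_f + β·MRP = 4.7% + 1.582 × 6.6% = 15.1412%
α = realised − required = 13.9640% − 15.1412% = -1.18%

-1.18%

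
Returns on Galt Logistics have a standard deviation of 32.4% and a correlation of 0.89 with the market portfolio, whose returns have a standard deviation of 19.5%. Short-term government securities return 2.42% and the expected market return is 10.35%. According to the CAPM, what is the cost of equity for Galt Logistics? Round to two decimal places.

β = ρ × σ_i / σ_m = 0.89 × 32.4% / 19.5% = 1.4788
MRP = 10.35% − 2.42% = 7.93%
E(R) = 2.42% + 1.4788 × 7.93% = 14.15%

14.15%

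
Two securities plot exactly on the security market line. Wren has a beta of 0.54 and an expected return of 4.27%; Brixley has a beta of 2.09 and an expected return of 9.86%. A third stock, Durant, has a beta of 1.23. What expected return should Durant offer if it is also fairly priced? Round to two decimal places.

6.76%

MRP (SML slope) = (9.86% − 4.27%) / (2.09 − 0.54) = 5.59% / 1.55 = 3.6065%
R_f (intercept) = 4.27% − 0.54 × 3.6065% = 2.3225%
E(R_Durant) = R_f + β × MRP = 2.3225% + 1.23 × 3.6065% = 6.76%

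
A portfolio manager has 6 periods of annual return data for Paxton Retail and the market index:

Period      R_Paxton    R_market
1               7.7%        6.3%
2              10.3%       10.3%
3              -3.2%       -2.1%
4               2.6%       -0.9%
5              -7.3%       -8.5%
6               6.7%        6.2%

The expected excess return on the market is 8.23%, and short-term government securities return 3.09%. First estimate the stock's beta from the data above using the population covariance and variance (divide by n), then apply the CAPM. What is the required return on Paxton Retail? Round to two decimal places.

Mean R_i = (7.7 + 10.3 − 3.2 + 2.6 − 7.3 + 6.7) / 6 = 2.8000%
Mean R_m = (6.3 + 10.3 − 2.1 − 0.9 − 8.5 + 6.2) / 6 = 1.8833%
Σ(R_i − R̄_i)(R_m − R̄_m) = 230.9300  ⇒  Cov = 230.9300 / 6 = 38.4883
Σ(R_m − R̄_m)² = 240.4083  ⇒  Var(R_m) = 240.4083 / 6 = 40.0681
β = Cov / Var(R_m) = 38.4883 / 40.0681 = 0.9606
E(R) = R_f + β × MRP = 3.09% + 0.9606 × 8.23% = 11.00%

11.00%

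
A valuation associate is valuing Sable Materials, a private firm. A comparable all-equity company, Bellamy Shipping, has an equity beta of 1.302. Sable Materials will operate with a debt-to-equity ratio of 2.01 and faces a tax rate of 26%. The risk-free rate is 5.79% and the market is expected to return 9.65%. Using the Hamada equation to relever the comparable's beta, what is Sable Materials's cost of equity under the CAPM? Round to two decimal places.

18.29%

β_L = β_U × [1 + (1 − t)(D/E)] = 1.302 × [1 + (1 − 0.26) × 2.01]
    = 1.302 × [1 + 0.74 × 2.01] = 1.302 × 2.4874 = 3.2386
MRP = 9.65% − 5.79% = 3.86%
E(R) = R_f + β_L × MRP = 5.79% + 3.2386 × 3.86% = 18.29%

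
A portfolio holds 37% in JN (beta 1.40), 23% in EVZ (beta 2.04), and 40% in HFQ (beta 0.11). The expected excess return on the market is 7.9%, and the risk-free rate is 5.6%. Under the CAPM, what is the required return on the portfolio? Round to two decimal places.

13.75%

β_P = Σ w_i β_i = 0.37×1.40 + 0.23×2.04 + 0.40×0.11 = 1.0312
E(R_P) = R_f + β_P × MRP = 5.6% + 1.0312 × 7.9% = 13.75%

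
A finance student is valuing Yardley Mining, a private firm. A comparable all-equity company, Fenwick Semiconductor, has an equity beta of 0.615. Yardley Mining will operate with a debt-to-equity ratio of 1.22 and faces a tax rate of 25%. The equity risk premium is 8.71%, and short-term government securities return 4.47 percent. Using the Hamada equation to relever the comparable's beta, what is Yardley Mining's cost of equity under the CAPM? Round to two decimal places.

14.73%

β_L = β_U × [1 + (1 − t)(D/E)] = 0.615 × [1 + (1 − 0.25) × 1.22]
    = 0.615 × [1 + 0.75 × 1.22] = 0.615 × 1.9150 = 1.1777
E(R) = R_f + β_L × MRP = 4.47% + 1.1777 × 8.71% = 14.73%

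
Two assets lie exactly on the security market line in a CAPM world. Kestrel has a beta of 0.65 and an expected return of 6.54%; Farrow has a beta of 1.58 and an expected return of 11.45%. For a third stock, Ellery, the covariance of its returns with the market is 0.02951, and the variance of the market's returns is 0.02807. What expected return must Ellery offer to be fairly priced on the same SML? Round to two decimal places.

8.66%

MRP = (11.45% − 6.54%) / (1.58 − 0.65) = 5.2796%
R_f = 6.54% − 0.65 × 5.2796% = 3.1083%
β_Ellery = Cov / Var(R_m) = 0.02951 / 0.02807 = 1.0513
E(R_Ellery) = R_f + β × MRP = 3.1083% + 1.0513 × 5.2796% = 8.66%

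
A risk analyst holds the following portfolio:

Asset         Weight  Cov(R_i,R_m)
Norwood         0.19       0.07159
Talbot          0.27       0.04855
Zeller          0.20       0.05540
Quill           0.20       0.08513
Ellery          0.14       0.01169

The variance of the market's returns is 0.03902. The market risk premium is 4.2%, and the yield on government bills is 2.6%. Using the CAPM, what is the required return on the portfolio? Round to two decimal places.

β_Norwood = 0.07159 / 0.03902 = 1.8347
β_Talbot = 0.04855 / 0.03902 = 1.2442
β_Zeller = 0.05540 / 0.03902 = 1.4198
β_Quill = 0.08513 / 0.03902 = 2.1817
β_Ellery = 0.01169 / 0.03902 = 0.2996
β_P = Σ w_i β_i = 0.19×1.8347 + 0.27×1.2442 + 0.20×1.4198 + 0.20×2.1817 + 0.14×0.2996 = 1.4468
E(R_P) = R_f + β_P × MRP = 2.6% + 1.4468 × 4.2% = 8.68%

8.68%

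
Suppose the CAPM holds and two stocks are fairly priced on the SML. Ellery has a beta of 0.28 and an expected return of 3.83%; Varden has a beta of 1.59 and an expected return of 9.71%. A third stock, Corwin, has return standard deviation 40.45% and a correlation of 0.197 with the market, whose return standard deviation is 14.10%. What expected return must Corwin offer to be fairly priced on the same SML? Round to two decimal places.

MRP = (9.71% − 3.83%) / (1.59 − 0.28) = 4.4885%
R_f = 3.83% − 0.28 × 4.4885% = 2.5732%
β_Corwin = ρ·σ_i/σ_m = 0.197 × 40.45 / 14.10 = 0.5652
E(R_Corwin) = R_f + β × MRP = 2.5732% + 0.5652 × 4.4885% = 5.11%

5.11%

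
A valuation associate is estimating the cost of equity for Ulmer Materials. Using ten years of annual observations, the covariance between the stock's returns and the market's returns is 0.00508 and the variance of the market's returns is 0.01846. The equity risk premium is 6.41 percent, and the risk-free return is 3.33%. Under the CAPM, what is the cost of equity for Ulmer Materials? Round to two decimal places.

β = Cov(R_i, R_m) / Var(R_m) = 0.00508 / 0.01846 = 0.2752
E(R) = R_f + β × MRP = 3.33% + 0.2752 × 6.41% = 5.09%

5.09%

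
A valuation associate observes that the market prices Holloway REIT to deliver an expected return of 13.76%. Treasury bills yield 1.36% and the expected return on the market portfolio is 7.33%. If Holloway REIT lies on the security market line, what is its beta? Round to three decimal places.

2.077

MRP = 7.33% − 1.36% = 5.97%
β = (E(R) − R_f) / MRP = (13.76% − 1.36%) / 5.97% = 12.40% / 5.97% = 2.077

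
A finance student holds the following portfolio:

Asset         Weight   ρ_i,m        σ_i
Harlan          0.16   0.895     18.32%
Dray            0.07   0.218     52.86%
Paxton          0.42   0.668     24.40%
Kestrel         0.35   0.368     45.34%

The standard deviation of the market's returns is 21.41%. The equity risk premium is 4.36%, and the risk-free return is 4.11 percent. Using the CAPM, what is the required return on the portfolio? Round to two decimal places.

β_Harlan = 0.895 × 18.32% / 21.41% = 0.7658
β_Dray = 0.218 × 52.86% / 21.41% = 0.5382
β_Paxton = 0.668 × 24.40% / 21.41% = 0.7613
β_Kestrel = 0.368 × 45.34% / 21.41% = 0.7793
β_P = Σ w_i β_i = 0.16×0.7658 + 0.07×0.5382 + 0.42×0.7613 + 0.35×0.7793 = 0.7527
E(R_P) = R_f + β_P × MRP = 4.11% + 0.7527 × 4.36% = 7.39%

7.39%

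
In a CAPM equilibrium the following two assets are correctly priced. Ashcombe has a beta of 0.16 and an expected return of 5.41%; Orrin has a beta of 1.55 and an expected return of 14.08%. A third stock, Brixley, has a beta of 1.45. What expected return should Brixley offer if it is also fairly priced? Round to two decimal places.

13.46%

MRP (SML slope) = (14.08% − 5.41%) / (1.55 − 0.16) = 8.67% / 1.39 = 6.2374%
R_f (intercept) = 5.41% − 0.16 × 6.2374% = 4.4120%
E(R_Brixley) = R_f + β × MRP = 4.4120% + 1.45 × 6.2374% = 13.46%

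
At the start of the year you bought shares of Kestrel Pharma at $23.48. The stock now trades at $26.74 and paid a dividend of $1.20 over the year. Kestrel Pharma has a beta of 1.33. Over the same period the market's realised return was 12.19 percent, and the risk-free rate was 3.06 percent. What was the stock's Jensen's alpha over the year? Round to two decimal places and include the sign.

Realised HPR = (P1 + D1 − P0) / P0 = (26.74 + 1.20 − 23.48) / 23.48 = 4.46 / 23.48 = 18.9949%
MRP = 12.19% − 3.06% = 9.13%
CAPM required = R_f + β·MRP = 3.06% + 1.33 × 9.13% = 15.2029%
α = realised − required = 18.9949% − 15.2029% = +3.79%

+3.79%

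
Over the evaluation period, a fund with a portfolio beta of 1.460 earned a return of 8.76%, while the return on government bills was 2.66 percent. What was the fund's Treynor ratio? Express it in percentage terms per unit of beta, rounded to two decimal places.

Treynor = (R_P − R_f) / β_P = (8.76% − 2.66%) / 1.4600 = 6.10% / 1.4600 = 4.18%

4.18%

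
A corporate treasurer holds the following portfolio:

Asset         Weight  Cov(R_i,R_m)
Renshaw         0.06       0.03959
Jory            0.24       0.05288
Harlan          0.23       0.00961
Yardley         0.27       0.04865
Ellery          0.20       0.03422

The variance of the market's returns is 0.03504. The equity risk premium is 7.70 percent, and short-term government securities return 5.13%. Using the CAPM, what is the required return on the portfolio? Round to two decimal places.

β_Renshaw = 0.03959 / 0.03504 = 1.1299
β_Jory = 0.05288 / 0.03504 = 1.5091
β_Harlan = 0.00961 / 0.03504 = 0.2743
β_Yardley = 0.04865 / 0.03504 = 1.3884
β_Ellery = 0.03422 / 0.03504 = 0.9766
β_P = Σ w_i β_i = 0.06×1.1299 + 0.24×1.5091 + 0.23×0.2743 + 0.27×1.3884 + 0.20×0.9766 = 1.0633
E(R_P) = R_f + β_P × MRP = 5.13% + 1.0633 × 7.70% = 13.32%

13.32%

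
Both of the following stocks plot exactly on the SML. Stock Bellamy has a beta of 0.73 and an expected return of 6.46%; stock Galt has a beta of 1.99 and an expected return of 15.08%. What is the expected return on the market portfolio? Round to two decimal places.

Both satisfy E(R) = R_f + β·MRP, so the slope of the SML is
MRP = (15.08% − 6.46%) / (1.99 − 0.73) = 8.62% / 1.26 = 6.8413%
R_f = E(R_Bellamy) − β_Bellamy·MRP = 6.46% − 0.73 × 6.8413% = 1.4659%
E(R_m) = R_f + MRP = 1.4659% + 6.8413% = 8.31%

8.31%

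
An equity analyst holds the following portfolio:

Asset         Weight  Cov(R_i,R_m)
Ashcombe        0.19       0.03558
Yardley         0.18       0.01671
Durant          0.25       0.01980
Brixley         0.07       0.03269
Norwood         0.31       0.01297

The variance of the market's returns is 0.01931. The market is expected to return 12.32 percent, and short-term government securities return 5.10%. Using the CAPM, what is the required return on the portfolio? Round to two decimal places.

12.96%

β_Ashcombe = 0.03558 / 0.01931 = 1.8426
β_Yardley = 0.01671 / 0.01931 = 0.8654
β_Durant = 0.01980 / 0.01931 = 1.0254
β_Brixley = 0.03269 / 0.01931 = 1.6929
β_Norwood = 0.01297 / 0.01931 = 0.6717
β_P = Σ w_i β_i = 0.19×1.8426 + 0.18×0.8654 + 0.25×1.0254 + 0.07×1.6929 + 0.31×0.6717 = 1.0889
MRP = 12.32% − 5.10% = 7.22%
E(R_P) = R_f + β_P × MRP = 5.10% + 1.0889 × 7.22% = 12.96%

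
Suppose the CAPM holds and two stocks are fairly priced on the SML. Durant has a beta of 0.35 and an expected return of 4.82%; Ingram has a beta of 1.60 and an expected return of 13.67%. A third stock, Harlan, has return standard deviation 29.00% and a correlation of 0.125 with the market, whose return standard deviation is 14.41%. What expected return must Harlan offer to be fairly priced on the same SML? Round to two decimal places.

MRP = (13.67% − 4.82%) / (1.60 − 0.35) = 7.0800%
R_f = 4.82% − 0.35 × 7.0800% = 2.3420%
β_Harlan = ρ·σ_i/σ_m = 0.125 × 29.00 / 14.41 = 0.2516
E(R_Harlan) = R_f + β × MRP = 2.3420% + 0.2516 × 7.0800% = 4.12%

4.12%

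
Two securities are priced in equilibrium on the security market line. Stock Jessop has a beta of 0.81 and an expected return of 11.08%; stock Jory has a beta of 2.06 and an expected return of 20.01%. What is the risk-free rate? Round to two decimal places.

Both satisfy E(R) = R_f + β·MRP, so the slope of the SML is
MRP = (20.01% − 11.08%) / (2.06 − 0.81) = 8.93% / 1.25 = 7.1440%
R_f = E(R_Jessop) − β_Jessop·MRP = 11.08% − 0.81 × 7.1440% = 5.2934%

5.29%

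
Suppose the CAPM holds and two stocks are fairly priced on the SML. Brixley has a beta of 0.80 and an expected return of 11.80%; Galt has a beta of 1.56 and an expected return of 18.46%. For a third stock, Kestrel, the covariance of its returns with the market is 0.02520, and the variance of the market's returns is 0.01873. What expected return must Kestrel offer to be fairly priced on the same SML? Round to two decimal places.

MRP = (18.46% − 11.80%) / (1.56 − 0.80) = 8.7632%
R_f = 11.80% − 0.80 × 8.7632% = 4.7894%
β_Kestrel = Cov / Var(R_m) = 0.02520 / 0.01873 = 1.3454
E(R_Kestrel) = R_f + β × MRP = 4.7894% + 1.3454 × 8.7632% = 16.58%

16.58%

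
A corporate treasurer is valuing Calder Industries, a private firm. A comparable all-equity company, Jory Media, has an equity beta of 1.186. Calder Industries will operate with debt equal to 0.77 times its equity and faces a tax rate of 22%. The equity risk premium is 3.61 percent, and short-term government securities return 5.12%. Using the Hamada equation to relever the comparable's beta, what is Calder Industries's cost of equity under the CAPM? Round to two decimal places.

11.97%

β_L = β_U × [1 + (1 − t)(D/E)] = 1.186 × [1 + (1 − 0.22) × 0.77]
    = 1.186 × [1 + 0.78 × 0.77] = 1.186 × 1.6006 = 1.8983
E(R) = R_f + β_L × MRP = 5.12% + 1.8983 × 3.61% = 11.97%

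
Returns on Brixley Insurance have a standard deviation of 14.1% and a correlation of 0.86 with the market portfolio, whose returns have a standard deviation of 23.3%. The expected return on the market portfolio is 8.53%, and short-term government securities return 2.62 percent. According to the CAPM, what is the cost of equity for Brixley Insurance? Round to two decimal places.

β = ρ × σ_i / σ_m = 0.86 × 14.1% / 23.3% = 0.5204
MRP = 8.53% − 2.62% = 5.91%
E(R) = 2.62% + 0.5204 × 5.91% = 5.70%

5.70%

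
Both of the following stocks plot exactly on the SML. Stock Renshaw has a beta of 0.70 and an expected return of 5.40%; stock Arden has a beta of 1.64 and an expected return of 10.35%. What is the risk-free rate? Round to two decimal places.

1.71%

Both satisfy E(R) = R_f + β·MRP, so the slope of the SML is
MRP = (10.35% − 5.40%) / (1.64 − 0.70) = 4.95% / 0.94 = 5.2660%
R_f = E(R_Renshaw) − β_Renshaw·MRP = 5.40% − 0.70 × 5.2660% = 1.7138%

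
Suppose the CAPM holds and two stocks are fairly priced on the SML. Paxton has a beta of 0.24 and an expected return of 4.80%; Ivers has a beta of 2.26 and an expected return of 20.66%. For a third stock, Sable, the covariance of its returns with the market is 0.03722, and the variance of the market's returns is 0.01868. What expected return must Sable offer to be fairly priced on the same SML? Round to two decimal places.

18.56%

MRP = (20.66% − 4.80%) / (2.26 − 0.24) = 7.8515%
R_f = 4.80% − 0.24 × 7.8515% = 2.9156%
β_Sable = Cov / Var(R_m) = 0.03722 / 0.01868 = 1.9925
E(R_Sable) = R_f + β × MRP = 2.9156% + 1.9925 × 7.8515% = 18.56%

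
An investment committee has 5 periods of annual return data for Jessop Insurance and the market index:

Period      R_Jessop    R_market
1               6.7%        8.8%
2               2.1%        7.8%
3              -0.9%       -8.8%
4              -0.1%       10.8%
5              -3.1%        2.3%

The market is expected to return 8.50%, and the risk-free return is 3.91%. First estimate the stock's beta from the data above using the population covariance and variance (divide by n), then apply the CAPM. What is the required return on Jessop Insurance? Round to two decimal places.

Mean R_i = (6.7 + 2.1 − 0.9 − 0.1 − 3.1) / 5 = 0.9400%
Mean R_m = (8.8 + 7.8 − 8.8 + 10.8 + 2.3) / 5 = 4.1800%
Σ(R_i − R̄_i)(R_m − R̄_m) = 55.4040  ⇒  Cov = 55.4040 / 5 = 11.0808
Σ(R_m − R̄_m)² = 250.2880  ⇒  Var(R_m) = 250.2880 / 5 = 50.0576
β = Cov / Var(R_m) = 11.0808 / 50.0576 = 0.2214
MRP = 8.50% − 3.91% = 4.59%
E(R) = R_f + β × MRP = 3.91% + 0.2214 × 4.59% = 4.93%

4.93%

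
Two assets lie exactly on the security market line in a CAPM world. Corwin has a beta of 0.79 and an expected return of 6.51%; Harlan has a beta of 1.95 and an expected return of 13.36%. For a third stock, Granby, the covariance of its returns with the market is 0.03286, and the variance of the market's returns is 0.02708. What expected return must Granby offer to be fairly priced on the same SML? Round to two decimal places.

MRP = (13.36% − 6.51%) / (1.95 − 0.79) = 5.9052%
R_f = 6.51% − 0.79 × 5.9052% = 1.8449%
β_Granby = Cov / Var(R_m) = 0.03286 / 0.02708 = 1.2134
E(R_Granby) = R_f + β × MRP = 1.8449% + 1.2134 × 5.9052% = 9.01%

9.01%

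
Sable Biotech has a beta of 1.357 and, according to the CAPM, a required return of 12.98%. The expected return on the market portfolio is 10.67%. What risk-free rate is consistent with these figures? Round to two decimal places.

E(R) = R_f + β(E(R_m) − R_f) = R_f(1 − β) + β·E(R_m)
12.98% = R_f × (1 − 1.357) + 1.357 × 10.67%
12.98% = R_f × -0.357 + 14.47919%
R_f = (12.98% − 14.47919%) / -0.357 = 4.20%

4.20%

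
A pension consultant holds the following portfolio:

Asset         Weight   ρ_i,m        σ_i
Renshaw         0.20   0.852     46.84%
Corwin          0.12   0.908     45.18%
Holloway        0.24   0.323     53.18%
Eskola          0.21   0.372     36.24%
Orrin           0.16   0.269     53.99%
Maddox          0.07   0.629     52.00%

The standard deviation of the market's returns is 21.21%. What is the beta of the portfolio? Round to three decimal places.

β_Renshaw = 0.852 × 46.84% / 21.21% = 1.8816
β_Corwin = 0.908 × 45.18% / 21.21% = 1.9342
β_Holloway = 0.323 × 53.18% / 21.21% = 0.8099
β_Eskola = 0.372 × 36.24% / 21.21% = 0.6356
β_Orrin = 0.269 × 53.99% / 21.21% = 0.6847
β_Maddox = 0.629 × 52.00% / 21.21% = 1.5421
β_P = Σ w_i β_i = 0.20×1.8816 + 0.12×1.9342 + 0.24×0.8099 + 0.21×0.6356 + 0.16×0.6847 + 0.07×1.5421 = 1.1538

1.154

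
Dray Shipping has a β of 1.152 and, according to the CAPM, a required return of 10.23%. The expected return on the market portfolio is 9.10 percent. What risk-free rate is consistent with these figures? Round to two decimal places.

E(R) = R_f + β(E(R_m) − R_f) = R_f(1 − β) + β·E(R_m)
10.23% = R_f × (1 − 1.152) + 1.152 × 9.10%
10.23% = R_f × -0.152 + 10.48320%
R_f = (10.23% − 10.48320%) / -0.152 = 1.67%

1.67%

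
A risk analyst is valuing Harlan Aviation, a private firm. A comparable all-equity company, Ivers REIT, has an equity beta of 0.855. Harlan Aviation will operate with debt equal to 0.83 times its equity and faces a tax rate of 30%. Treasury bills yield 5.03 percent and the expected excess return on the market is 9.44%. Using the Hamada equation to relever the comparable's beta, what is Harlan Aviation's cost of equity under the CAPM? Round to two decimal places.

17.79%

β_L = β_U × [1 + (1 − t)(D/E)] = 0.855 × [1 + (1 − 0.30) × 0.83]
    = 0.855 × [1 + 0.70 × 0.83] = 0.855 × 1.5810 = 1.3518
E(R) = R_f + β_L × MRP = 5.03% + 1.3518 × 9.44% = 17.79%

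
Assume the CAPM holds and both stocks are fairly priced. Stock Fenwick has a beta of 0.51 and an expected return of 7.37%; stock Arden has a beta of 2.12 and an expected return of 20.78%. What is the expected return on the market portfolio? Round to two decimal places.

11.45%

Both satisfy E(R) = R_f + β·MRP, so the slope of the SML is
MRP = (20.78% − 7.37%) / (2.12 − 0.51) = 13.41% / 1.61 = 8.3292%
R_f = E(R_Fenwick) − β_Fenwick·MRP = 7.37% − 0.51 × 8.3292% = 3.1221%
E(R_m) = R_f + MRP = 3.1221% + 8.3292% = 11.45%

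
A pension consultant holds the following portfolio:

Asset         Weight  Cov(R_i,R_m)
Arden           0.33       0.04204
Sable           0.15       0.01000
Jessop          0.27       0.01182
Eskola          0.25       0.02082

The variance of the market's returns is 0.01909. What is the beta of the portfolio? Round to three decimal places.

β_Arden = 0.04204 / 0.01909 = 2.2022
β_Sable = 0.01000 / 0.01909 = 0.5238
β_Jessop = 0.01182 / 0.01909 = 0.6192
β_Eskola = 0.02082 / 0.01909 = 1.0906
β_P = Σ w_i β_i = 0.33×2.2022 + 0.15×0.5238 + 0.27×0.6192 + 0.25×1.0906 = 1.2451

1.245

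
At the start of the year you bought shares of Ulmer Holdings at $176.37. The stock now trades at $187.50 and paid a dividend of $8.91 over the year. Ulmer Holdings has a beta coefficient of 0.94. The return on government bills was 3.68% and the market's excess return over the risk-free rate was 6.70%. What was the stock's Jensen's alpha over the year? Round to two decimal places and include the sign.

+1.38%

Realised HPR = (P1 + D1 − P0) / P0 = (187.50 + 8.91 − 176.37) / 176.37 = 20.04 / 176.37 = 11.3625%
CAPM required = R_f + β·MRP = 3.68% + 0.94 × 6.70% = 9.9780%
α = realised − required = 11.3625% − 9.9780% = +1.38%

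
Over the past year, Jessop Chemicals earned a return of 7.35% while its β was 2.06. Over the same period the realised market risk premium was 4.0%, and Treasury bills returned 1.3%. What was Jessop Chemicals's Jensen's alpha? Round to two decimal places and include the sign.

-2.19%

CAPM benchmark = R_f + β(R_m − R_f) = 1.3% + 2.06 × 4.0% = 9.5400%
α = actual − benchmark = 7.35% − 9.5400% = -2.19%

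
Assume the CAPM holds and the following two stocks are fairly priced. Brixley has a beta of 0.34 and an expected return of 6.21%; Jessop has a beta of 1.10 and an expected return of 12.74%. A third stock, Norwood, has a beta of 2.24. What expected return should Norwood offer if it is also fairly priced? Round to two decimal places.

22.54%

MRP (SML slope) = (12.74% − 6.21%) / (1.10 − 0.34) = 6.53% / 0.76 = 8.5921%
R_f (intercept) = 6.21% − 0.34 × 8.5921% = 3.2887%
E(R_Norwood) = R_f + β × MRP = 3.2887% + 2.24 × 8.5921% = 22.54%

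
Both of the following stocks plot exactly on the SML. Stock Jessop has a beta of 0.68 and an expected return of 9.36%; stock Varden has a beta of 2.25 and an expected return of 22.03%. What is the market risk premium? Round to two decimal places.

8.07%

Both satisfy E(R) = R_f + β·MRP, so the slope of the SML is
MRP = (22.03% − 9.36%) / (2.25 − 0.68) = 12.67% / 1.57 = 8.0701%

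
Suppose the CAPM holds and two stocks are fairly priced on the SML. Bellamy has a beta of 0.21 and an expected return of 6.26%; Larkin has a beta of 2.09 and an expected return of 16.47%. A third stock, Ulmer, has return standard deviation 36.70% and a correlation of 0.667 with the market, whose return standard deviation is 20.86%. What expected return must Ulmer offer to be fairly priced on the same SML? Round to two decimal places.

11.49%

MRP = (16.47% − 6.26%) / (2.09 − 0.21) = 5.4309%
R_f = 6.26% − 0.21 × 5.4309% = 5.1195%
β_Ulmer = ρ·σ_i/σ_m = 0.667 × 36.70 / 20.86 = 1.1735
E(R_Ulmer) = R_f + β × MRP = 5.1195% + 1.1735 × 5.4309% = 11.49%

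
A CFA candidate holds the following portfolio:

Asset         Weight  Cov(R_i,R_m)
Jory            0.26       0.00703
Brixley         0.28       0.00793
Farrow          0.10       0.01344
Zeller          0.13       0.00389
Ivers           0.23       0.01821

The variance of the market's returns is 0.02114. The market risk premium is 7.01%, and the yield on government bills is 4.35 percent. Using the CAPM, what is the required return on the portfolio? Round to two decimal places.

7.69%

β_Jory = 0.00703 / 0.02114 = 0.3325
β_Brixley = 0.00793 / 0.02114 = 0.3751
β_Farrow = 0.01344 / 0.02114 = 0.6358
β_Zeller = 0.00389 / 0.02114 = 0.1840
β_Ivers = 0.01821 / 0.02114 = 0.8614
β_P = Σ w_i β_i = 0.26×0.3325 + 0.28×0.3751 + 0.10×0.6358 + 0.13×0.1840 + 0.23×0.8614 = 0.4771
E(R_P) = R_f + β_P × MRP = 4.35% + 0.4771 × 7.01% = 7.69%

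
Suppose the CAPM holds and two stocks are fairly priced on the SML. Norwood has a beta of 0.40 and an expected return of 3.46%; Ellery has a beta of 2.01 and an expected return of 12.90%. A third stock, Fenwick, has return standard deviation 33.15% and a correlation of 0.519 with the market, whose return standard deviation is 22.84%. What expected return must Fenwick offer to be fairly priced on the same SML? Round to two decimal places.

5.53%

MRP = (12.90% − 3.46%) / (2.01 − 0.40) = 5.8634%
R_f = 3.46% − 0.40 × 5.8634% = 1.1146%
β_Fenwick = ρ·σ_i/σ_m = 0.519 × 33.15 / 22.84 = 0.7533
E(R_Fenwick) = R_f + β × MRP = 1.1146% + 0.7533 × 5.8634% = 5.53%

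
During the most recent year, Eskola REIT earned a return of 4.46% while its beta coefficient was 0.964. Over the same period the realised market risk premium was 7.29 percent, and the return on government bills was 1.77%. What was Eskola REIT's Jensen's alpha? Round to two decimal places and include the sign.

CAPM benchmark = R_f + β(R_m − R_f) = 1.77% + 0.964 × 7.29% = 8.79756%
α = actual − benchmark = 4.46% − 8.79756% = -4.34%

-4.34%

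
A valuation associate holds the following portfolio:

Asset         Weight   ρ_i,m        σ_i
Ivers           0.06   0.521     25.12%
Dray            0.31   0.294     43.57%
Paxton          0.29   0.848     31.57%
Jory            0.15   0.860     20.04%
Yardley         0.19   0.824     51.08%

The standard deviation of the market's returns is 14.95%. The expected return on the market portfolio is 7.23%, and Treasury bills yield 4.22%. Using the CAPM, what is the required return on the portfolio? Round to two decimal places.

8.87%

β_Ivers = 0.521 × 25.12% / 14.95% = 0.8754
β_Dray = 0.294 × 43.57% / 14.95% = 0.8568
β_Paxton = 0.848 × 31.57% / 14.95% = 1.7907
β_Jory = 0.860 × 20.04% / 14.95% = 1.1528
β_Yardley = 0.824 × 51.08% / 14.95% = 2.8154
β_P = Σ w_i β_i = 0.06×0.8754 + 0.31×0.8568 + 0.29×1.7907 + 0.15×1.1528 + 0.19×2.8154 = 1.5453
MRP = 7.23% − 4.22% = 3.01%
E(R_P) = R_f + β_P × MRP = 4.22% + 1.5453 × 3.01% = 8.87%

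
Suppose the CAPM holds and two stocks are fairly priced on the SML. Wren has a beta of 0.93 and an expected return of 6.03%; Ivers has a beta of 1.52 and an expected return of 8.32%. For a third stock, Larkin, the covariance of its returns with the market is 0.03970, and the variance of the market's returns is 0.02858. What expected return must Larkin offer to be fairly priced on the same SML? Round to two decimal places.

7.81%

MRP = (8.32% − 6.03%) / (1.52 − 0.93) = 3.8814%
R_f = 6.03% − 0.93 × 3.8814% = 2.4203%
β_Larkin = Cov / Var(R_m) = 0.03970 / 0.02858 = 1.3891
E(R_Larkin) = R_f + β × MRP = 2.4203% + 1.3891 × 3.8814% = 7.81%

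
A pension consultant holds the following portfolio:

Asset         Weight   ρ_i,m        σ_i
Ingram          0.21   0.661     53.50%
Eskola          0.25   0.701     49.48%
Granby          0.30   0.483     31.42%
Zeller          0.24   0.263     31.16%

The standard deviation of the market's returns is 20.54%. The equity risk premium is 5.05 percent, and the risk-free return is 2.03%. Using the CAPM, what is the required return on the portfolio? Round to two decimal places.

7.59%

β_Ingram = 0.661 × 53.50% / 20.54% = 1.7217
β_Eskola = 0.701 × 49.48% / 20.54% = 1.6887
β_Granby = 0.483 × 31.42% / 20.54% = 0.7388
β_Zeller = 0.263 × 31.16% / 20.54% = 0.3990
β_P = Σ w_i β_i = 0.21×1.7217 + 0.25×1.6887 + 0.30×0.7388 + 0.24×0.3990 = 1.1011
E(R_P) = R_f + β_P × MRP = 2.03% + 1.1011 × 5.05% = 7.59%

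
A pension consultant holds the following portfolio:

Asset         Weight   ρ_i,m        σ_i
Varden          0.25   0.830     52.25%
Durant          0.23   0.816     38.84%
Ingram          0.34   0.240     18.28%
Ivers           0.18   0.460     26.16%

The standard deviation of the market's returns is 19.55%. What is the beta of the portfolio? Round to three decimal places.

β_Varden = 0.830 × 52.25% / 19.55% = 2.2183
β_Durant = 0.816 × 38.84% / 19.55% = 1.6211
β_Ingram = 0.240 × 18.28% / 19.55% = 0.2244
β_Ivers = 0.460 × 26.16% / 19.55% = 0.6155
β_P = Σ w_i β_i = 0.25×2.2183 + 0.23×1.6211 + 0.34×0.2244 + 0.18×0.6155 = 1.1145

1.115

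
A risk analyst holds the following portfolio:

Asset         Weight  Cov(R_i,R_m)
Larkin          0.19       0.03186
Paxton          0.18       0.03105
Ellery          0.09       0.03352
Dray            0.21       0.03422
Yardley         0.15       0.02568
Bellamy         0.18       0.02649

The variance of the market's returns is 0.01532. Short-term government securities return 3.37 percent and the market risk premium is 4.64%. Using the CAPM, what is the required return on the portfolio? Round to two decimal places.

β_Larkin = 0.03186 / 0.01532 = 2.0796
β_Paxton = 0.03105 / 0.01532 = 2.0268
β_Ellery = 0.03352 / 0.01532 = 2.1880
β_Dray = 0.03422 / 0.01532 = 2.2337
β_Yardley = 0.02568 / 0.01532 = 1.6762
β_Bellamy = 0.02649 / 0.01532 = 1.7291
β_P = Σ w_i β_i = 0.19×2.0796 + 0.18×2.0268 + 0.09×2.1880 + 0.21×2.2337 + 0.15×1.6762 + 0.18×1.7291 = 1.9886
E(R_P) = R_f + β_P × MRP = 3.37% + 1.9886 × 4.64% = 12.60%

12.60%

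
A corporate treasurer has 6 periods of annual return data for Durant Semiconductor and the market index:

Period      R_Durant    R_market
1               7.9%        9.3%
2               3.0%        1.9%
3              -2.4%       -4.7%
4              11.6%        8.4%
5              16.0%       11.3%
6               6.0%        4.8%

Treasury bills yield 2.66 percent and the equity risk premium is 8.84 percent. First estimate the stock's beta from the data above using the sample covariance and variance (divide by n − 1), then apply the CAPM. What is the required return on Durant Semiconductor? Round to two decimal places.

11.84%

Mean R_i = (7.9 + 3.0 − 2.4 + 11.6 + 16.0 + 6.0) / 6 = 7.0167%
Mean R_m = (9.3 + 1.9 − 4.7 + 8.4 + 11.3 + 4.8) / 6 = 5.1667%
Σ(R_i − R̄_i)(R_m − R̄_m) = 179.9733  ⇒  Cov = 179.9733 / 5 = 35.9947
Σ(R_m − R̄_m)² = 173.3133  ⇒  Var(R_m) = 173.3133 / 5 = 34.6627
β = Cov / Var(R_m) = 35.9947 / 34.6627 = 1.0384
E(R) = R_f + β × MRP = 2.66% + 1.0384 × 8.84% = 11.84%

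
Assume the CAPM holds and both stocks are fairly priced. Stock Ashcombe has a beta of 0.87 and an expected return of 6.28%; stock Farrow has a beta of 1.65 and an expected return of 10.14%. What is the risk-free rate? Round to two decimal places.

Both satisfy E(R) = R_f + β·MRP, so the slope of the SML is
MRP = (10.14% − 6.28%) / (1.65 − 0.87) = 3.86% / 0.78 = 4.9487%
R_f = E(R_Ashcombe) − β_Ashcombe·MRP = 6.28% − 0.87 × 4.9487% = 1.9746%

1.97%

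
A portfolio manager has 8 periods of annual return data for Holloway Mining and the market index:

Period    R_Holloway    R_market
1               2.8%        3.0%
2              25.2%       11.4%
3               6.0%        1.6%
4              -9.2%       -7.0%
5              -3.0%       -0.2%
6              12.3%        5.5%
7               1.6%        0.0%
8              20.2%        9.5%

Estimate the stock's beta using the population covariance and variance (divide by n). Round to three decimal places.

1.929

Mean R_i = (2.8 + 25.2 + 6.0 − 9.2 − 3.0 + 12.3 + 1.6 + 20.2) / 8 = 6.9875%
Mean R_m = (3.0 + 11.4 + 1.6 − 7.0 − 0.2 + 5.5 + 0.0 + 9.5) / 8 = 2.9750%
Σ(R_i − R̄_i)(R_m − R̄_m) = 463.5275  ⇒  Cov = 463.5275 / 8 = 57.9409
Σ(R_m − R̄_m)² = 240.2550  ⇒  Var(R_m) = 240.2550 / 8 = 30.0319
β = Cov / Var(R_m) = 57.9409 / 30.0319 = 1.9293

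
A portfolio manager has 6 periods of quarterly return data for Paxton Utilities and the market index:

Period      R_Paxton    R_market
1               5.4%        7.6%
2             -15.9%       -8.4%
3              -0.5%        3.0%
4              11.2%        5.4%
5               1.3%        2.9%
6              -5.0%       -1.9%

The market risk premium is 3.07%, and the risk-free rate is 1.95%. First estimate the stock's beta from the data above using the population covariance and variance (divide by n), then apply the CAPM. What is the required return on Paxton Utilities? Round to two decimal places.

6.60%

Mean R_i = (5.4 − 15.9 − 0.5 + 11.2 + 1.3 − 5.0) / 6 = -0.5833%
Mean R_m = (7.6 − 8.4 + 3.0 + 5.4 + 2.9 − 1.9) / 6 = 1.4333%
Σ(R_i − R̄_i)(R_m − R̄_m) = 251.8667  ⇒  Cov = 251.8667 / 6 = 41.9778
Σ(R_m − R̄_m)² = 166.1733  ⇒  Var(R_m) = 166.1733 / 6 = 27.6956
β = Cov / Var(R_m) = 41.9778 / 27.6956 = 1.5157
E(R) = R_f + β × MRP = 1.95% + 1.5157 × 3.07% = 6.60%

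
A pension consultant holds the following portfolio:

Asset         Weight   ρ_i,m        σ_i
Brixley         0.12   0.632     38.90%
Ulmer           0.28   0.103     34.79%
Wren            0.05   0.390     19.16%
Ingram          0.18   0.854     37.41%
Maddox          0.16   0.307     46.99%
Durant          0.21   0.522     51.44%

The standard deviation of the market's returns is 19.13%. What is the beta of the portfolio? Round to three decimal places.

β_Brixley = 0.632 × 38.90% / 19.13% = 1.2851
β_Ulmer = 0.103 × 34.79% / 19.13% = 0.1873
β_Wren = 0.390 × 19.16% / 19.13% = 0.3906
β_Ingram = 0.854 × 37.41% / 19.13% = 1.6701
β_Maddox = 0.307 × 46.99% / 19.13% = 0.7541
β_Durant = 0.522 × 51.44% / 19.13% = 1.4036
β_P = Σ w_i β_i = 0.12×1.2851 + 0.28×0.1873 + 0.05×0.3906 + 0.18×1.6701 + 0.16×0.7541 + 0.21×1.4036 = 0.9422

0.942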